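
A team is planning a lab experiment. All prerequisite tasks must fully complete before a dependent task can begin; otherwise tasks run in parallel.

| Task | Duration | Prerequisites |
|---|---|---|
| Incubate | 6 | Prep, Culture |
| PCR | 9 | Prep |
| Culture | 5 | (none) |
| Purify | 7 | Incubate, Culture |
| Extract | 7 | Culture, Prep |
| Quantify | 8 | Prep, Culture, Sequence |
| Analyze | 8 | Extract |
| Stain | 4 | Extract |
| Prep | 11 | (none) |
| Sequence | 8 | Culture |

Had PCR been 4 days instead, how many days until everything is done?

Critical path before the change: Prep→Extract→Analyze = 11+7+8 = 26 giving 26 days.
The longest path through PCR is only 20 days, so PCR has float 6.
That remains the longest chain; total 26 days.

26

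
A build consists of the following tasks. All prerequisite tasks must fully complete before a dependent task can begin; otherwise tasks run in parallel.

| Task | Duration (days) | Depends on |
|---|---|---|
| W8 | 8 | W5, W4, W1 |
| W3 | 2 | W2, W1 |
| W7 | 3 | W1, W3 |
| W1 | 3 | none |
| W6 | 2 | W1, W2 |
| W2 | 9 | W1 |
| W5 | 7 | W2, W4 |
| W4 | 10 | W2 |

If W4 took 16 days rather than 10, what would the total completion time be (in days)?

Critical path before the change: W1→W2→W4→W5→W8 = 3+9+10+7+8 = 37 giving 37 days.
Since W4 is critical, the +6 change carries straight to that chain (now 43 days).
No other chain overtakes it, so the finish is 43 days.

43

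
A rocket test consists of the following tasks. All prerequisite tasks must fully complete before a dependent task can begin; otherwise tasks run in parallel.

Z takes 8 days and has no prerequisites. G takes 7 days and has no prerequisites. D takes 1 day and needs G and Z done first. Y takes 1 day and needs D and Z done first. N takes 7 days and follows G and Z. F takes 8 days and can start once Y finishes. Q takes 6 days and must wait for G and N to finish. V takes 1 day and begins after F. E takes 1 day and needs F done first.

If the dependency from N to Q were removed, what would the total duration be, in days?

With the dependency in place, Z→N→Q = 8+7+6 = 21 sets the finish at 21 days.
Without N→Q, Q's earliest start moves from 15 to 7.
After: Z→D→Y→F→V = 8+1+1+8+1 = 19 → 19 days.

19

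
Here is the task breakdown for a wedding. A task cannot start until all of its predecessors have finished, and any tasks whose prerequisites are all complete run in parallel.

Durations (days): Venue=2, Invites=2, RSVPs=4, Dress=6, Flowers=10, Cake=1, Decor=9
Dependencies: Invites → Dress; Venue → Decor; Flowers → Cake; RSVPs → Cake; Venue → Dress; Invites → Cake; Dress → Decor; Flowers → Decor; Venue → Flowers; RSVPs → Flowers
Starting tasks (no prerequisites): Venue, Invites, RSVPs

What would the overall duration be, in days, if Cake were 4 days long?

As given, the longest chain is RSVPs→Flowers→Decor = 4+10+9 = 23, so the finish is 23 days.
Cake has 8 days of float (longest path through it is 15).
No other chain overtakes it, so the finish is 23 days.

23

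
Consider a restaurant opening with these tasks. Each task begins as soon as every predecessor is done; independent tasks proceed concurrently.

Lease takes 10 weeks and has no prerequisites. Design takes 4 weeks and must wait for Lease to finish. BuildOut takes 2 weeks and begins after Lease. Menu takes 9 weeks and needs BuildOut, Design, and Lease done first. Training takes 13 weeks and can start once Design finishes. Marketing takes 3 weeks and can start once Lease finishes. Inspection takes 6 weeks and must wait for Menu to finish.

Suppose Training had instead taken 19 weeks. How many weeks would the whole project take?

33

Baseline: Lease→Design→Menu→Inspection = 10+4+9+6 = 29 → 29 weeks.
Training has 2 weeks of float (longest path through it is 27).
New critical path: Lease→Design→Training = 10+4+19 = 33 ⇒ 33 weeks.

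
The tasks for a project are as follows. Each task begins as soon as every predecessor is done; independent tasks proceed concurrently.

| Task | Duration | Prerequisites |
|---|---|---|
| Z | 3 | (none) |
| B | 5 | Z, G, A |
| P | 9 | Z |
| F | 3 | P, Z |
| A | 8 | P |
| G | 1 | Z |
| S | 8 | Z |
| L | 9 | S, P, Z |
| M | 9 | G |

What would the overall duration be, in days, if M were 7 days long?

The binding path is Z→P→A→B = 3+9+8+5 = 25; finish at 25 days.
M is off the critical path — its longest chain is 13 days, giving 12 of slack.
The critical path is still Z→P→A→B; finish is now 25 days.

25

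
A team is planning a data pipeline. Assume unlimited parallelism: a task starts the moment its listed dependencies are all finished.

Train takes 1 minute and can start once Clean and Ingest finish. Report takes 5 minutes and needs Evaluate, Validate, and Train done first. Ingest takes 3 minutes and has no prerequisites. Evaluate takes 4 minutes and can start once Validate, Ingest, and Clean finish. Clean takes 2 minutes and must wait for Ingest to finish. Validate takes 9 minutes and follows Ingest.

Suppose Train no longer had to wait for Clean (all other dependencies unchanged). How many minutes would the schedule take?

21

Original critical path: Ingest→Validate→Evaluate→Report = 3+9+4+5 = 21 ⇒ 21 minutes.
Without Clean→Train, Train's earliest start moves from 5 to 3.
The longest chain is now Ingest→Validate→Evaluate→Report = 3+9+4+5 = 21, so the schedule takes 21 minutes.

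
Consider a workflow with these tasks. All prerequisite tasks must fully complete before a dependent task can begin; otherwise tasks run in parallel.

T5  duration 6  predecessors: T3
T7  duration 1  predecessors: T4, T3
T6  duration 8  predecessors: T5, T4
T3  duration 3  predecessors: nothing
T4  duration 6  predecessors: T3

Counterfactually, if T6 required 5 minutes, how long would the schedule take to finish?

14

As given, the longest chain is T3→T4→T6 = 3+6+8 = 17, so the finish is 17 minutes.
T6 lies on that path, so at 5 minutes the path becomes 14 minutes.
That remains the longest chain; total 14 minutes.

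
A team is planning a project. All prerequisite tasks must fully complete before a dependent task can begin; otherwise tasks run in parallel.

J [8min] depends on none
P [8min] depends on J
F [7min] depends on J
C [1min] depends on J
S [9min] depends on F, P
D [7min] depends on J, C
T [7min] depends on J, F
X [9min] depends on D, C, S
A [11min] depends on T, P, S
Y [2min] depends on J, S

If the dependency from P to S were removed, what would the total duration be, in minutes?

35

Original critical path: J→P→S→A = 8+8+9+11 = 36 ⇒ 36 minutes.
Without P→S, S's earliest start moves from 16 to 15.
New critical path: J→F→S→A = 8+7+9+11 = 35 ⇒ 35 minutes.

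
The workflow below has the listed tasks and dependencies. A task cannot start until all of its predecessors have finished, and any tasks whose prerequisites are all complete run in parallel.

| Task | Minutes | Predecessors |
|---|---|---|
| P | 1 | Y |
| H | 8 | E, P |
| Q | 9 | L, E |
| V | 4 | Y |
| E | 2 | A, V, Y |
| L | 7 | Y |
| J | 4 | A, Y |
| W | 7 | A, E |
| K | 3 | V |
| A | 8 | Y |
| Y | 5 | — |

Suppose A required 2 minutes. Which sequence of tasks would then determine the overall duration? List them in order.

Y, L, Q

Baseline: Y→A→E→Q = 5+8+2+9 = 24 → 24 minutes.
Since A is critical, the -6 change carries straight to that chain (now 18 minutes).
New critical path: Y→L→Q = 5+7+9 = 21 ⇒ 21 minutes.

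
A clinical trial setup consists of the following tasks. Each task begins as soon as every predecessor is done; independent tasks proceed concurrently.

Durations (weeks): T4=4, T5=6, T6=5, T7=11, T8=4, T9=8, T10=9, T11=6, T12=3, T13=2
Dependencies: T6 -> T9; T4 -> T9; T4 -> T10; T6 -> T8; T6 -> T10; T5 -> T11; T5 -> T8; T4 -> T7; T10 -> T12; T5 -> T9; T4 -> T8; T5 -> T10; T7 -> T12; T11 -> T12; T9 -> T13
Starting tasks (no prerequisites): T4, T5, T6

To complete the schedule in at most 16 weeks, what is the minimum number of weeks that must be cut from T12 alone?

2

Current finish: 18 weeks; target: 16.
T12 is on every critical path, so each week cut from T12 cuts the finish by one (this holds down to a finish of 16).
Need 18 − 16 = 2 weeks off T12 → T12 becomes 1 week, finish becomes 16.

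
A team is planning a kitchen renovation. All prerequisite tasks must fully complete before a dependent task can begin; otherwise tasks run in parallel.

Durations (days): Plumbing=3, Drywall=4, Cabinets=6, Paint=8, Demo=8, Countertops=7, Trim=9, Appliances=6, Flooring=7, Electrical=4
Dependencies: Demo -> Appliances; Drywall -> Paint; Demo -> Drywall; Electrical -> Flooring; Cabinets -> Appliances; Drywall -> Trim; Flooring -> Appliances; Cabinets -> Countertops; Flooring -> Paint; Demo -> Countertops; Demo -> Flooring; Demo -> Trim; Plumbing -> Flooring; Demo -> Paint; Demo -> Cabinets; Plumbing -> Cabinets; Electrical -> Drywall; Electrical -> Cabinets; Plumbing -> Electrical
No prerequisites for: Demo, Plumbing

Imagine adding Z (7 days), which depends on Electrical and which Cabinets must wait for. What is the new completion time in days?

Originally the schedule takes 23 days.
With Z inserted, Cabinets now waits for max(Plumbing, Demo, Electrical, Z).
New critical path: Plumbing→Electrical→Z→Cabinets→Countertops = 3+4+7+6+7 = 27 ⇒ 27 days.

27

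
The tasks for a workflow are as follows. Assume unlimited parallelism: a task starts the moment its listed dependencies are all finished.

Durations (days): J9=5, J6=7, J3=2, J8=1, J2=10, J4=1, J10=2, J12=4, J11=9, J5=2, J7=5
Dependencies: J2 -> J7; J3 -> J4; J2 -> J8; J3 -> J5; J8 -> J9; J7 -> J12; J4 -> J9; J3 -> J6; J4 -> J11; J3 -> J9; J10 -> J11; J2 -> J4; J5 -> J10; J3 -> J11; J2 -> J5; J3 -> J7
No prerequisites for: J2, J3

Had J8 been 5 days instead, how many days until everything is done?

23

As given, the longest chain is J2→J5→J10→J11 = 10+2+2+9 = 23, so the finish is 23 days.
The longest path through J8 is only 16 days, so J8 has float 7.
No other chain overtakes it, so the finish is 23 days.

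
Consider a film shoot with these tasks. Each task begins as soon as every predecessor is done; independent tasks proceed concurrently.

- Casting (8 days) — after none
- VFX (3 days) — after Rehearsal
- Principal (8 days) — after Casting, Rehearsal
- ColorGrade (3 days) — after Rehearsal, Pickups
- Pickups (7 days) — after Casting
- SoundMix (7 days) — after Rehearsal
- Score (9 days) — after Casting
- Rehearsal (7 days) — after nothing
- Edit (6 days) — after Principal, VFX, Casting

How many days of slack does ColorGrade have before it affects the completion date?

4

The longest chain is Casting→Principal→Edit = 8+8+6 = 22; overall finish 22 days.
ColorGrade finishes as early as 18 and must finish by 22.
Float = 22 − 18 = 4.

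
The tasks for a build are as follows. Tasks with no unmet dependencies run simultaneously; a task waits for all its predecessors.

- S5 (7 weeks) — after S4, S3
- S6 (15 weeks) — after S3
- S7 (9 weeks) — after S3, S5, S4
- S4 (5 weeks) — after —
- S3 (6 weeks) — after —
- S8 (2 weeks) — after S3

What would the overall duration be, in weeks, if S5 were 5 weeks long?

As given, the longest chain is S3→S5→S7 = 6+7+9 = 22, so the finish is 22 weeks.
Since S5 is critical, the -2 change carries straight to that chain (now 20 weeks).
Now S3→S6 = 6+15 = 21 is longest, so the finish becomes 21 weeks.

21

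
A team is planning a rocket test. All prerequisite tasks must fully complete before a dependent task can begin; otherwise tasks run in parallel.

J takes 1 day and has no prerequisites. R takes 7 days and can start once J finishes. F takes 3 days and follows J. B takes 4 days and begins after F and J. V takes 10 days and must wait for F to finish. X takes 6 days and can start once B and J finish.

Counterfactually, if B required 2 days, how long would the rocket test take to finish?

14

Baseline: J→F→B→X = 1+3+4+6 = 14 → 14 days.
B lies on that path, so at 2 days the path becomes 12 days.
New critical path: J→F→V = 1+3+10 = 14 ⇒ 14 days.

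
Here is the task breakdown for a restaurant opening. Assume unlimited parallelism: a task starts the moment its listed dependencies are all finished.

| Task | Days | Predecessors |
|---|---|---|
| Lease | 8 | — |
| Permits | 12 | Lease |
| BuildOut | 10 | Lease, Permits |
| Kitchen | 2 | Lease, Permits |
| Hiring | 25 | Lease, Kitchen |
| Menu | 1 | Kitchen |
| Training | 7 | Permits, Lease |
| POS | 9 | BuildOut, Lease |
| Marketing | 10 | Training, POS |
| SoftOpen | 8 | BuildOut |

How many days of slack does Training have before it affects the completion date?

Lease→Permits→BuildOut→POS→Marketing = 8+12+10+9+10 = 49 sets the makespan at 49 days.
Training finishes as early as 27 and must finish by 39.
So Training can slip 39 − 27 = 12 days.

12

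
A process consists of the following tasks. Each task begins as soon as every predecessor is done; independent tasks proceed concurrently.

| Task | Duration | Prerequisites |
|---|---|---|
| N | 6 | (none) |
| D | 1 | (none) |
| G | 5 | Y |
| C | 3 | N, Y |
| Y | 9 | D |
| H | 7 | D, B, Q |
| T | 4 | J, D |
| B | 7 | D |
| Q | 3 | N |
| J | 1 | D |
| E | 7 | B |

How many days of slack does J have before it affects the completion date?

Critical path: N→Q→H = 6+3+7 = 16, so the finish is 16 days.
J finishes as early as 2 and must finish by 12.
So J can slip 12 − 2 = 10 days.

10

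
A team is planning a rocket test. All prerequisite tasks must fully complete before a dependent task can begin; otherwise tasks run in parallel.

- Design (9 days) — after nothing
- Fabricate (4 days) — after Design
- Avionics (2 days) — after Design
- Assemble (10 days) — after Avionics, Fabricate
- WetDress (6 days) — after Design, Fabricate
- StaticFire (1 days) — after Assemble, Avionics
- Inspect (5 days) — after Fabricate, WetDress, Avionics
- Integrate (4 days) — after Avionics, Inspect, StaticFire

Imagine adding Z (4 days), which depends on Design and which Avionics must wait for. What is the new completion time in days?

30

Originally the rocket test takes 28 days.
With Z inserted, Avionics now waits for max(Design, Z).
New critical path: Design→Z→Avionics→Assemble→StaticFire→Integrate = 9+4+2+10+1+4 = 30 ⇒ 30 days.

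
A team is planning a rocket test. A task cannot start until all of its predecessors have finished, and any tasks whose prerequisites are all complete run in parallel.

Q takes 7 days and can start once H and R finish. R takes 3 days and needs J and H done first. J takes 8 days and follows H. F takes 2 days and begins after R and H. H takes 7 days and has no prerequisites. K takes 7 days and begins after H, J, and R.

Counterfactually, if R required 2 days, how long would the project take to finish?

24

Critical path before the change: H→J→R→K = 7+8+3+7 = 25 giving 25 days.
R lies on that path, so at 2 days the path becomes 24 days.
The critical path is still H→J→R→K; finish is now 24 days.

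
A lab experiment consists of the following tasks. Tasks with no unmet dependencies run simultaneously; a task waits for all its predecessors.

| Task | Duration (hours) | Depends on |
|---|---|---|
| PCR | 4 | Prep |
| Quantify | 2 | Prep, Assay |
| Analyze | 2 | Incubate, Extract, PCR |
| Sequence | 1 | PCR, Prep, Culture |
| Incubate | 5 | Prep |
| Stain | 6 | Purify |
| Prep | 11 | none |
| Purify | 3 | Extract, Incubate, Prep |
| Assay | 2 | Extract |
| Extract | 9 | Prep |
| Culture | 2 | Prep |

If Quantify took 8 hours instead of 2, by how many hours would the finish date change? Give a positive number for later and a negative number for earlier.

1

The binding path is Prep→Extract→Purify→Stain = 11+9+3+6 = 29; finish at 29 hours.
Quantify is off the critical path — its longest chain is 24 hours, giving 5 of slack.
The binding chain switches to Prep→Extract→Assay→Quantify = 11+9+2+8 = 30; finish 30 hours.
Change in finish: 30 − 29 = +1 hours.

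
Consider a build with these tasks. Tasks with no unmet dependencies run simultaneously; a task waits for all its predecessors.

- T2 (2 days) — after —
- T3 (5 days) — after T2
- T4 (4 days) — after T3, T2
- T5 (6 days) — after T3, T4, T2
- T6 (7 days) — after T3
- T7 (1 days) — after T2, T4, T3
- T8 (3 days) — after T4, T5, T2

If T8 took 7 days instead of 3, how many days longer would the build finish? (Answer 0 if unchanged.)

Critical path before the change: T2→T3→T4→T5→T8 = 2+5+4+6+3 = 20 giving 20 days.
Since T8 is critical, the +4 change carries straight to that chain (now 24 days).
The critical path is still T2→T3→T4→T5→T8; finish is now 24 days.
Change in finish: 24 − 20 = +4 days.

4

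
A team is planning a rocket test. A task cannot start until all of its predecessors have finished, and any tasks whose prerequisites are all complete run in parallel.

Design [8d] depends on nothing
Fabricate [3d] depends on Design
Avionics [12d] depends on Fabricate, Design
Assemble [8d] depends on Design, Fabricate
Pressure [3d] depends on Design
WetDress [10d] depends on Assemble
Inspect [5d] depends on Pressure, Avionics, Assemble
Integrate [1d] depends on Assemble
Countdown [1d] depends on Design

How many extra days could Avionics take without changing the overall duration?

1

The longest chain is Design→Fabricate→Assemble→WetDress = 8+3+8+10 = 29; overall finish 29 days.
Longest path through Avionics: 28 days (earliest finish 23, latest finish 24).
Slack of Avionics = 12 − 11 = 1 day.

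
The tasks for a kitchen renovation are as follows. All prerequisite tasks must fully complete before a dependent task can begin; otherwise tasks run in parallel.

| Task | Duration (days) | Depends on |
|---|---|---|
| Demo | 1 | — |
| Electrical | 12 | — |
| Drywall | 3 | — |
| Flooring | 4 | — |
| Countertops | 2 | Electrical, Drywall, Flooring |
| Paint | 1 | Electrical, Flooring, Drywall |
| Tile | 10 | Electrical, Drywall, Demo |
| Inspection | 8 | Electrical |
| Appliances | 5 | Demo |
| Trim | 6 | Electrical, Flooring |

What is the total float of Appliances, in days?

Electrical→Tile = 12+10 = 22 sets the makespan at 22 days.
Appliances finishes as early as 6 and must finish by 22.
So Appliances can slip 22 − 6 = 16 days.

16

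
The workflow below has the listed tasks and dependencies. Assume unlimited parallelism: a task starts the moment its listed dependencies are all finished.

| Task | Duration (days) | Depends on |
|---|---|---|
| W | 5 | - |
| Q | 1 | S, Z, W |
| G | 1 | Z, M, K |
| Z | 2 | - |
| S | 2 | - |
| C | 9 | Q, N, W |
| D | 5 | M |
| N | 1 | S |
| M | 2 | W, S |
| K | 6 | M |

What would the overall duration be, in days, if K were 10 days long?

Actual critical path: W→Q→C = 5+1+9 = 15 ⇒ 15 days.
K has 1 day of float (longest path through it is 14).
Now W→M→K→G = 5+2+10+1 = 18 is longest, so the finish becomes 18 days.

18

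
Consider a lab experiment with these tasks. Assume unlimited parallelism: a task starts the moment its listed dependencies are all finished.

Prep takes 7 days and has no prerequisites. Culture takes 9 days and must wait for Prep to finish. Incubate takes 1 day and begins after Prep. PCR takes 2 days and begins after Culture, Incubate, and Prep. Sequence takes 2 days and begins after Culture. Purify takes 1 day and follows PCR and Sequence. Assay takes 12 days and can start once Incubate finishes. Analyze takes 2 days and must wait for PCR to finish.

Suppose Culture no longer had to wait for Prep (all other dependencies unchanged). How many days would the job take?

Original critical path: Prep→Culture→PCR→Analyze = 7+9+2+2 = 20 ⇒ 20 days.
Without Prep→Culture, Culture's earliest start moves from 7 to 0.
After: Prep→Incubate→Assay = 7+1+12 = 20 → 20 days.

20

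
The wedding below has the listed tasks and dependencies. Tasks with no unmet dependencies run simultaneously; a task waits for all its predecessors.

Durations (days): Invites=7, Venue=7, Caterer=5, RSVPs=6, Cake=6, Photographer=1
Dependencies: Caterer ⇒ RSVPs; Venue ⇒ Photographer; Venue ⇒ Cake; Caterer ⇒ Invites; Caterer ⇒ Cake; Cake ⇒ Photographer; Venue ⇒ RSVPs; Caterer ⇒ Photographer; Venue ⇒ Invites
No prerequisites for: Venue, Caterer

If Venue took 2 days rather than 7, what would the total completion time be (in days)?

12

Actual critical path: Venue→Invites = 7+7 = 14 ⇒ 14 days.
Venue lies on that path, so at 2 days the path becomes 9 days.
The binding chain switches to Caterer→Invites = 5+7 = 12; finish 12 days.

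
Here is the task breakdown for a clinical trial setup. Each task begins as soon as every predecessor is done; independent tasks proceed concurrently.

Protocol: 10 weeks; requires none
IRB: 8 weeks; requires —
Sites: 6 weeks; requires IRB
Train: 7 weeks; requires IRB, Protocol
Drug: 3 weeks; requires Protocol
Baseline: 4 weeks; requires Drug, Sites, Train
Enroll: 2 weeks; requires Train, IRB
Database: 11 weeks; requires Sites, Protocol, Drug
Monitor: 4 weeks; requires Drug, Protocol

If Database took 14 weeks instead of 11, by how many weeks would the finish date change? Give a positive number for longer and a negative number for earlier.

3

As given, the longest chain is IRB→Sites→Database = 8+6+11 = 25, so the finish is 25 weeks.
Database lies on that path, so at 14 weeks the path becomes 28 weeks.
That remains the longest chain; total 28 weeks.
Change in finish: 28 − 25 = +3 weeks.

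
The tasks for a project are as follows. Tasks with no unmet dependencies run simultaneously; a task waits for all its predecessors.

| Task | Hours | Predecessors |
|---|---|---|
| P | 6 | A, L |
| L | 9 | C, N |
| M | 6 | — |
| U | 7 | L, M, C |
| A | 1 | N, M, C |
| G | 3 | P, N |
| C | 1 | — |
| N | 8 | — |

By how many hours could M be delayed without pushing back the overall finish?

10

N→L→P→G = 8+9+6+3 = 26 sets the makespan at 26 hours.
Longest path through M: 16 hours (earliest finish 6, latest finish 16).
So M can slip 16 − 6 = 10 hours.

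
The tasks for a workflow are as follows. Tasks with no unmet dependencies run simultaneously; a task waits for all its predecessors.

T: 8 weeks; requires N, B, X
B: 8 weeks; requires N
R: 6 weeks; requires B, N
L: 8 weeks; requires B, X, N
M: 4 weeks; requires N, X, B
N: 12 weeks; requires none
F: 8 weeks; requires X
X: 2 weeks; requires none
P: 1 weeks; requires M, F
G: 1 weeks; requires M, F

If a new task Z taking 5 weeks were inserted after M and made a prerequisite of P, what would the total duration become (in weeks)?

Originally the plan takes 28 weeks.
With Z inserted, P now waits for max(M, F, Z).
New critical path: N→B→M→Z→P = 12+8+4+5+1 = 30 ⇒ 30 weeks.

30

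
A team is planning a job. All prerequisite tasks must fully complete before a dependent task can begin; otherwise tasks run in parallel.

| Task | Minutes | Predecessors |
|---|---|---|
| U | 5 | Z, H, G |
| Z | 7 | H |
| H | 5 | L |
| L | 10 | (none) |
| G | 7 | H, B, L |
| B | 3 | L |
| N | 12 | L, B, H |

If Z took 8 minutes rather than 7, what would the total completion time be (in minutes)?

Baseline: L→H→Z→U = 10+5+7+5 = 27 → 27 minutes.
Z lies on that path, so at 8 minutes the path becomes 28 minutes.
The critical path is still L→H→Z→U; finish is now 28 minutes.

28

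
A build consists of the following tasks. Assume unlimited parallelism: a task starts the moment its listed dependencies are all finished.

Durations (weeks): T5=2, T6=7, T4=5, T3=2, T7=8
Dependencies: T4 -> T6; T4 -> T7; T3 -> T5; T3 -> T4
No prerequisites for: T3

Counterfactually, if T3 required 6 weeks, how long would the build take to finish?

The binding path is T3→T4→T7 = 2+5+8 = 15; finish at 15 weeks.
T3 lies on that path, so at 6 weeks the path becomes 19 weeks.
The critical path is still T3→T4→T7; finish is now 19 weeks.

19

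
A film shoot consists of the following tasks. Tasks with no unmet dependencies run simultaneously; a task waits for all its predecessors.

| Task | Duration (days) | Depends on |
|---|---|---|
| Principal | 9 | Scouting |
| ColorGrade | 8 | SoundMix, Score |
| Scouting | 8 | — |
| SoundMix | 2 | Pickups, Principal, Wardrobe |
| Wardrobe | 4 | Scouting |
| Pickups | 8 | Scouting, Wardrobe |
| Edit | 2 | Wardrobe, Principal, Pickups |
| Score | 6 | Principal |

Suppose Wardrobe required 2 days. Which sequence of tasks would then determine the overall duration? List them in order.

Scouting, Principal, Score, ColorGrade

The binding path is Scouting→Principal→Score→ColorGrade = 8+9+6+8 = 31; finish at 31 days.
Wardrobe has 1 day of float (longest path through it is 30).
That remains the longest chain; total 31 days.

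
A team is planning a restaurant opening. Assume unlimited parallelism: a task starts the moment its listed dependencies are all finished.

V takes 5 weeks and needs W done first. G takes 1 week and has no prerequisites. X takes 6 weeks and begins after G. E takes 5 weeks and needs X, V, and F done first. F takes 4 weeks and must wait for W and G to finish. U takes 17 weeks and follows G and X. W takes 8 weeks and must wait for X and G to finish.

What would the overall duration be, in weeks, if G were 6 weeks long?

Actual critical path: G→X→W→V→E = 1+6+8+5+5 = 25 ⇒ 25 weeks.
G lies on that path, so at 6 weeks the path becomes 30 weeks.
That remains the longest chain; total 30 weeks.

30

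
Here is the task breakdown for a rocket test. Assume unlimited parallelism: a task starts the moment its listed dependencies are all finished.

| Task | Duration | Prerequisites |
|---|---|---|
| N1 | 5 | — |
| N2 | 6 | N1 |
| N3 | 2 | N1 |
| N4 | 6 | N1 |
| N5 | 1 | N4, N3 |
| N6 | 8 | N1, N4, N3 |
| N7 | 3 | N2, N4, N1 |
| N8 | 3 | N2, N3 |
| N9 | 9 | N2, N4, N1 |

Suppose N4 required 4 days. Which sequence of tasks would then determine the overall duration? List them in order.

Actual critical path: N1→N4→N9 = 5+6+9 = 20 ⇒ 20 days.
N4 is on the critical path; changing it to 4 makes that path 18 days.
The binding chain switches to N1→N2→N9 = 5+6+9 = 20; finish 20 days.

N1, N2, N9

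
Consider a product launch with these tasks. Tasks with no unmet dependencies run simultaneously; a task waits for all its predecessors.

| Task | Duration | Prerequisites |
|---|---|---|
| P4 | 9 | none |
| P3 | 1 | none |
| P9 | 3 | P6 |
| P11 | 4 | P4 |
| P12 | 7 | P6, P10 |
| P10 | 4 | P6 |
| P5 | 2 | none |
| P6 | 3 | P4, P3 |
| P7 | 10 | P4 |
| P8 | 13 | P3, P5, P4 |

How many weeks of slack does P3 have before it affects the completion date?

The longest chain is P4→P6→P10→P12 = 9+3+4+7 = 23; overall finish 23 weeks.
Longest path through P3: 15 weeks (earliest finish 1, latest finish 9).
Slack of P3 = 8 − 0 = 8 weeks.

8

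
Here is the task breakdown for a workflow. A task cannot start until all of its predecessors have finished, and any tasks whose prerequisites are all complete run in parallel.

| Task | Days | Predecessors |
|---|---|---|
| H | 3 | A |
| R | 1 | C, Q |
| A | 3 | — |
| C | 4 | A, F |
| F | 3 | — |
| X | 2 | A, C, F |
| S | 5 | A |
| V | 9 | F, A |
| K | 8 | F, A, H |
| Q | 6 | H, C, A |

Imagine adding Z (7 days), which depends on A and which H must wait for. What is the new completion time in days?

Originally the project takes 14 days.
With Z inserted, H now waits for max(A, Z).
New critical path: A→Z→H→K = 3+7+3+8 = 21 ⇒ 21 days.

21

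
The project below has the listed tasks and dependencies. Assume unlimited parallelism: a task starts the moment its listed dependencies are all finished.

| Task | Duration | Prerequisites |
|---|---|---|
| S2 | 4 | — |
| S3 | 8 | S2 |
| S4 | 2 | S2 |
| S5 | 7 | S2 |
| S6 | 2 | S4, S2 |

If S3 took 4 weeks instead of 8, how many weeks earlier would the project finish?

As given, the longest chain is S2→S3 = 4+8 = 12, so the finish is 12 weeks.
S3 is on the critical path; changing it to 4 makes that path 8 weeks.
New critical path: S2→S5 = 4+7 = 11 ⇒ 11 weeks.
Change in finish: 11 − 12 = -1 weeks.

1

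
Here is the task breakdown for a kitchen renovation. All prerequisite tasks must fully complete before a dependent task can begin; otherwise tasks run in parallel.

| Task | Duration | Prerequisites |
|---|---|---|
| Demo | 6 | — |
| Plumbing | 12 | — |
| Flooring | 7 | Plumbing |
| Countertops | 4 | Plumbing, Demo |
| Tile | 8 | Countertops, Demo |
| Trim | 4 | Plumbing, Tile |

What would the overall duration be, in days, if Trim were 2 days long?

26

Critical path before the change: Plumbing→Countertops→Tile→Trim = 12+4+8+4 = 28 giving 28 days.
Trim lies on that path, so at 2 days the path becomes 26 days.
The critical path is still Plumbing→Countertops→Tile→Trim; finish is now 26 days.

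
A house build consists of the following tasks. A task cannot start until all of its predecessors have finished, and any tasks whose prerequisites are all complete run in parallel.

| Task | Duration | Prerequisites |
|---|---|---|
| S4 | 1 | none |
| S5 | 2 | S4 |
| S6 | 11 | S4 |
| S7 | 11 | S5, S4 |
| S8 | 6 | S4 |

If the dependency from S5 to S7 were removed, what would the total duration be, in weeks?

12

With the dependency in place, S4→S5→S7 = 1+2+11 = 14 sets the finish at 14 weeks.
Without S5→S7, S7's earliest start moves from 3 to 1.
New critical path: S4→S6 = 1+11 = 12 ⇒ 12 weeks.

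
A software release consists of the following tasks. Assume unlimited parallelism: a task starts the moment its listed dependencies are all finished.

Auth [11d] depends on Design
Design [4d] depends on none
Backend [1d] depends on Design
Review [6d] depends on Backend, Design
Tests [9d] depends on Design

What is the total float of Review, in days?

4

Critical path: Design→Auth = 4+11 = 15, so the finish is 15 days.
Longest path through Review: 11 days (earliest finish 11, latest finish 15).
Slack of Review = 9 − 5 = 4 days.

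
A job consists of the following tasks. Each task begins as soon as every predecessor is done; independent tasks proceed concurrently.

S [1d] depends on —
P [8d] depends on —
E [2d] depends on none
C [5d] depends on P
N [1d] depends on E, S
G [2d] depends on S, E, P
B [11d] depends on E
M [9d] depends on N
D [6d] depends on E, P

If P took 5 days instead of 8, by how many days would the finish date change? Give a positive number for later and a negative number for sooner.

-1

The binding path is P→D = 8+6 = 14; finish at 14 days.
P is on the critical path; changing it to 5 makes that path 11 days.
Now E→B = 2+11 = 13 is longest, so the finish becomes 13 days.
Change in finish: 13 − 14 = -1 days.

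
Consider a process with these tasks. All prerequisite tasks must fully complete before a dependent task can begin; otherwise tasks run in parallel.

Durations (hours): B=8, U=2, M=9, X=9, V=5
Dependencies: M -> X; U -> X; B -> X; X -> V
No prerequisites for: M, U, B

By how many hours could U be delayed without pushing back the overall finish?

Critical path: M→X→V = 9+9+5 = 23, so the finish is 23 hours.
Longest path through U: 16 hours (earliest finish 2, latest finish 9).
Slack of U = 7 − 0 = 7 hours.

7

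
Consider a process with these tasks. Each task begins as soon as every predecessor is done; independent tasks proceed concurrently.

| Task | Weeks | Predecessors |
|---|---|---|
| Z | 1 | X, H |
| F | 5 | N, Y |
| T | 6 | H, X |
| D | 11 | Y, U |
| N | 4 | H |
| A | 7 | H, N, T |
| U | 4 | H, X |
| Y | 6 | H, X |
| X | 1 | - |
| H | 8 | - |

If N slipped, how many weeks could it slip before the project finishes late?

The longest chain is H→Y→D = 8+6+11 = 25; overall finish 25 weeks.
Longest path through N: 19 weeks (earliest finish 12, latest finish 18).
So N can slip 18 − 12 = 6 weeks.

6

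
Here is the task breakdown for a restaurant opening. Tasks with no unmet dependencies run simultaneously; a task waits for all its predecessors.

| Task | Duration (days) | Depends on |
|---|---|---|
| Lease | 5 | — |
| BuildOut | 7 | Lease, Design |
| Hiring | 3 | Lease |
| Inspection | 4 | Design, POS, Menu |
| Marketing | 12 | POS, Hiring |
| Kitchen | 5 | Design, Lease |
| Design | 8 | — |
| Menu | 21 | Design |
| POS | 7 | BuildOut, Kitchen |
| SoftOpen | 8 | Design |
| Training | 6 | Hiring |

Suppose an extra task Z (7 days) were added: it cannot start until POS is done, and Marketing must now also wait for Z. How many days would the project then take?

41

Originally the project takes 34 days.
With Z inserted, Marketing now waits for max(POS, Hiring, Z).
New critical path: Design→BuildOut→POS→Z→Marketing = 8+7+7+7+12 = 41 ⇒ 41 days.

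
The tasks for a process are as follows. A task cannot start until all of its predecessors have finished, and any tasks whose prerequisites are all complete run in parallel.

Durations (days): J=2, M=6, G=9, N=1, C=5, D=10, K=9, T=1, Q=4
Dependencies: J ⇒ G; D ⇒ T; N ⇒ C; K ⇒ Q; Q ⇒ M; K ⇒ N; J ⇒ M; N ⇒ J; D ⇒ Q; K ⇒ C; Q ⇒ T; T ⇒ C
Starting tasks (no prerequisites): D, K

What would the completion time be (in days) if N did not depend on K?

20

With the dependency in place, K→N→J→G = 9+1+2+9 = 21 sets the finish at 21 days.
Without K→N, N's earliest start moves from 9 to 0.
After: D→Q→T→C = 10+4+1+5 = 20 → 20 days.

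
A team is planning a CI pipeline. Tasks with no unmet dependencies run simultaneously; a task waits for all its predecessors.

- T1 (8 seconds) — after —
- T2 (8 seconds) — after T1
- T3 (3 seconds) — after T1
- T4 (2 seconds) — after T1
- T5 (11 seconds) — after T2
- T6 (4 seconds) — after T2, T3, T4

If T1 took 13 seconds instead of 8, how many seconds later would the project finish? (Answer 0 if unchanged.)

5

Baseline: T1→T2→T5 = 8+8+11 = 27 → 27 seconds.
T1 is on the critical path; changing it to 13 makes that path 32 seconds.
No other chain overtakes it, so the finish is 32 seconds.
Change in finish: 32 − 27 = +5 seconds.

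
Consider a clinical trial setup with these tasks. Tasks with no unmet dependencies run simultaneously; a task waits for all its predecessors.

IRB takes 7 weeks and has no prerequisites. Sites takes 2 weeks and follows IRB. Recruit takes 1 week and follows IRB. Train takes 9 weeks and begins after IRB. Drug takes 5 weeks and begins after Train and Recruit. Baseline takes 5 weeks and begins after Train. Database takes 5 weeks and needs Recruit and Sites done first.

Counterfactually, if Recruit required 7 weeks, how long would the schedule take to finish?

21

Actual critical path: IRB→Train→Drug = 7+9+5 = 21 ⇒ 21 weeks.
Recruit is off the critical path — its longest chain is 13 weeks, giving 8 of slack.
The critical path is still IRB→Train→Drug; finish is now 21 weeks.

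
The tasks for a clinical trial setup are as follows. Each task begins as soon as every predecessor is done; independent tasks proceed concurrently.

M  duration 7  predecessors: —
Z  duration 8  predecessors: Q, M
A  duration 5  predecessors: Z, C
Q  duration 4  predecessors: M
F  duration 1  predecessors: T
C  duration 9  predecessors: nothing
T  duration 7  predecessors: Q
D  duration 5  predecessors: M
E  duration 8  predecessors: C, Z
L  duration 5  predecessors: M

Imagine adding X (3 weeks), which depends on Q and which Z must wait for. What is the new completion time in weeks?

Originally the clinical trial setup takes 27 weeks.
With X inserted, Z now waits for max(Q, M, X).
New critical path: M→Q→X→Z→E = 7+4+3+8+8 = 30 ⇒ 30 weeks.

30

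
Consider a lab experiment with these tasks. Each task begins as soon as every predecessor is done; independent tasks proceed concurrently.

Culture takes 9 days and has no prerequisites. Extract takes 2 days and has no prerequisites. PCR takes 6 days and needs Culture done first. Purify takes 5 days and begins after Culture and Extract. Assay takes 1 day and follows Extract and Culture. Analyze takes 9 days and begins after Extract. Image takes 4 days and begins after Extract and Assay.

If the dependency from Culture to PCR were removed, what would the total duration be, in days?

14

With the dependency in place, Culture→PCR = 9+6 = 15 sets the finish at 15 days.
Without Culture→PCR, PCR's earliest start moves from 9 to 0.
New critical path: Culture→Purify = 9+5 = 14 ⇒ 14 days.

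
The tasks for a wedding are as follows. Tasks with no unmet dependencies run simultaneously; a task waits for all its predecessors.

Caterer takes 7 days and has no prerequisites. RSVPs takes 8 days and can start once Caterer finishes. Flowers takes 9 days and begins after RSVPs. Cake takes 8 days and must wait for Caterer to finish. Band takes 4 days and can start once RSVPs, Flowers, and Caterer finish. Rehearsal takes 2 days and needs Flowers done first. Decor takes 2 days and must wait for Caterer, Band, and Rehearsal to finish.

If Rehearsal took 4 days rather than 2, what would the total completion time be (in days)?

Baseline: Caterer→RSVPs→Flowers→Band→Decor = 7+8+9+4+2 = 30 → 30 days.
Rehearsal is off the critical path — its longest chain is 28 days, giving 2 of slack.
No other chain overtakes it, so the finish is 30 days.

30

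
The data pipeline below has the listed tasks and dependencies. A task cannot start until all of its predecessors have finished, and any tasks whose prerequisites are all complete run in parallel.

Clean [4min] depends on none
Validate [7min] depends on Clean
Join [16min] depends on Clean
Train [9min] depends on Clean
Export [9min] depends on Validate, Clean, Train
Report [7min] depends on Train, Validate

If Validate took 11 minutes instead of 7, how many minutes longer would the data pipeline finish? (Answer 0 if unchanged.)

2

As given, the longest chain is Clean→Train→Export = 4+9+9 = 22, so the finish is 22 minutes.
Validate has 2 minutes of float (longest path through it is 20).
New critical path: Clean→Validate→Export = 4+11+9 = 24 ⇒ 24 minutes.
Change in finish: 24 − 22 = +2 minutes.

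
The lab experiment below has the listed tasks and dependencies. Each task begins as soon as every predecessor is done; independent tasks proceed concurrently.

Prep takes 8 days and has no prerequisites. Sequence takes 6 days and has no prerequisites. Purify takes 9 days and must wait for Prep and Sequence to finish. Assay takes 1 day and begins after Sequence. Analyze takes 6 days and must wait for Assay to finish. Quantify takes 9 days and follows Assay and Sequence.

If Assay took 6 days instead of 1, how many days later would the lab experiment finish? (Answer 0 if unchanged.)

4

Baseline: Prep→Purify = 8+9 = 17 → 17 days.
Assay has 1 day of float (longest path through it is 16).
The binding chain switches to Sequence→Assay→Quantify = 6+6+9 = 21; finish 21 days.
Change in finish: 21 − 17 = +4 days.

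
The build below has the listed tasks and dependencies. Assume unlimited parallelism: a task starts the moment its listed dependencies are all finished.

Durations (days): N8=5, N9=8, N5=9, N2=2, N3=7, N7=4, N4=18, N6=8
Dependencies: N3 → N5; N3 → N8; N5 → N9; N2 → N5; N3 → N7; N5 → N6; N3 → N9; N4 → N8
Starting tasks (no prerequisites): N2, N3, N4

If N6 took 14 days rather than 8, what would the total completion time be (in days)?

30

The binding path is N3→N5→N6 = 7+9+8 = 24; finish at 24 days.
N6 lies on that path, so at 14 days the path becomes 30 days.
The critical path is still N3→N5→N6; finish is now 30 days.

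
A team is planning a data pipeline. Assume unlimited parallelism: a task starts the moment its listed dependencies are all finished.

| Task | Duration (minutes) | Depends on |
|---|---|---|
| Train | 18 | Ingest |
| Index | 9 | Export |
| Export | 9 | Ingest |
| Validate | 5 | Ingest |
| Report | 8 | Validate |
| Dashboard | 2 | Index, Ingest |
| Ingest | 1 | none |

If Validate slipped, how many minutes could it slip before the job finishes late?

7

The longest chain is Ingest→Export→Index→Dashboard = 1+9+9+2 = 21; overall finish 21 minutes.
The longest chain containing Validate totals 14 minutes.
Float = 21 − 14 = 7.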